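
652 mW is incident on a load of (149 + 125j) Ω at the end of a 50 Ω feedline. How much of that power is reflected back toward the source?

|Γ| = |(99 + j125)/(199 + j125)| = 0.679
|Γ|² = 0.46
P_refl = |Γ|²·P_inc = 300 mW, P_del = (1 − |Γ|²)·P_inc = 352 mW

P_reflected ≈ 300 mW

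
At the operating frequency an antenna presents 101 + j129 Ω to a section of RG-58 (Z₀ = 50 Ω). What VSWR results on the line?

VSWR ≈ 5.63

Γ = (Z_L − Z_0)/(Z_L + Z_0) = (51 + j129)/(151 + j129)
|Γ| = 139/199 = 0.698
VSWR = (1 + |Γ|)/(1 − |Γ|) = 1.7/0.302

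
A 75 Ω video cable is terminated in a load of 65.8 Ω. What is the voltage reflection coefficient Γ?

Γ = -0.0653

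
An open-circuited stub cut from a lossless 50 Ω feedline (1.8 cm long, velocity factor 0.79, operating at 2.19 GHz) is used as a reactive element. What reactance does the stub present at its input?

λ = v/f = 0.79·c / 2.19 GHz = 0.108 m
βl = 2π·l/λ = 2π × 0.166 = 59.9°
tan(βl) = 1.72
For an open-circuited stub, Z_in = −jZ_0·cot(βl) = −jZ_0/tan(βl)

X_in ≈ -29 Ω (capacitive)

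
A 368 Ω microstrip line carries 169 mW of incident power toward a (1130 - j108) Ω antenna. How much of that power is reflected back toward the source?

P_reflected ≈ 44.4 mW

|Γ| = |(762 − j108)/(1498 − j108)| = 0.512
|Γ|² = 0.263
P_refl = |Γ|²·P_inc = 44.4 mW, P_del = (1 − |Γ|²)·P_inc = 125 mW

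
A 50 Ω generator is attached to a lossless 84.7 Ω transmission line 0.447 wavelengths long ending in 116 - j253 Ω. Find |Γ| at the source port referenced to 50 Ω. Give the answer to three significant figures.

βl = 2π × 0.447 = 161°
tan(βl) = -0.346
Z_in = Z_0·(Z_L + jZ_0·tanβl)/(Z_0 + jZ_L·tanβl) = 576 + j285 Ω
Γ_s = (Z_in − Z_s)/(Z_in + Z_s) = (526 + j285)/(626 + j285), |Γ_s| = 0.87

|Γ| ≈ 0.87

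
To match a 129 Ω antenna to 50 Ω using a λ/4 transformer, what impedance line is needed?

Z_qwt ≈ 80.3 Ω

Z_qwt = √(Z_0·R_L) = √(50 × 129) = √6450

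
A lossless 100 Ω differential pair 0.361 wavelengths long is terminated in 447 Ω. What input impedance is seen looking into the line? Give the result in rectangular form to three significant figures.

βl = 2π × 0.361 = 130°
tan(βl) = tan(130°) = -1.19
Z_in = Z_0·(Z_L + jZ_0·tanβl)/(Z_0 + jZ_L·tanβl)
     = 100·(447 − j119)/(100 − j533)

Z_in ≈ 36.8 + j76.9 Ω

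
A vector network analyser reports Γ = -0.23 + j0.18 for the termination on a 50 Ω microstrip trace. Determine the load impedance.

Z_L = Z_0·(1 + Γ)/(1 − Γ) = 50·(0.77 + j0.18)/(1.23 − j0.18)

Z_L ≈ 29.6 + j11.6 Ω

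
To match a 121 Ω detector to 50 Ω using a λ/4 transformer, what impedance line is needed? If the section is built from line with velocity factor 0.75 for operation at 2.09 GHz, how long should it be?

Z_qwt = √(Z_0·R_L) = √(50 × 121) = √6050
λ = 0.75·c/f = 0.108 m, so l = λ/4 = 0.0269 m

Z_qwt ≈ 77.8 Ω; length ≈ 2.69 cm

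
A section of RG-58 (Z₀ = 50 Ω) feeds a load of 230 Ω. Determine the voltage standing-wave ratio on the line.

Γ = (230 − 50)/(230 + 50) = 0.643
VSWR = (1 + 0.643)/(1 − 0.643)

VSWR ≈ 4.6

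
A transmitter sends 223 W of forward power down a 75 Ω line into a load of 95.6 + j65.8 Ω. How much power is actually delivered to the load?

P_delivered ≈ 191 W

|Γ| = |(20.6 + j65.8)/(170.6 + j65.8)| = 0.377
|Γ|² = 0.142
P_refl = |Γ|²·P_inc = 31.7 W, P_del = (1 − |Γ|²)·P_inc = 191 W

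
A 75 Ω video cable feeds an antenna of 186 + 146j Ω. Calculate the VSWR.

VSWR ≈ 4.17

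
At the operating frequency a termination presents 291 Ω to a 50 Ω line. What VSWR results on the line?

Γ = (291 − 50)/(291 + 50) = 0.707
VSWR = (1 + 0.707)/(1 − 0.707)

VSWR ≈ 5.82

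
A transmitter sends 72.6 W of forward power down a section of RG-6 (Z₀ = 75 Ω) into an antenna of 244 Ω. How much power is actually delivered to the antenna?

Γ = (244 − 75)/(244 + 75) = 0.53
|Γ|² = 0.281
P_refl = |Γ|²·P_inc = 20.4 W, P_del = (1 − |Γ|²)·P_inc = 52.2 W

P_delivered ≈ 52.2 W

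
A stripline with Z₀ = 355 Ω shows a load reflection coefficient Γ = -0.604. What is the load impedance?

Z_L = Z_0·(1 + Γ)/(1 − Γ) = 355·(0.396)/(1.6)

Z_L ≈ 87.6 Ω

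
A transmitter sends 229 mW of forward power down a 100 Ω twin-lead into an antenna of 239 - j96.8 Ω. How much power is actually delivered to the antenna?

|Γ| = |(139 − j96.8)/(339 − j96.8)| = 0.48
|Γ|² = 0.231
P_refl = |Γ|²·P_inc = 52.9 mW, P_del = (1 − |Γ|²)·P_inc = 176 mW

P_delivered ≈ 176 mW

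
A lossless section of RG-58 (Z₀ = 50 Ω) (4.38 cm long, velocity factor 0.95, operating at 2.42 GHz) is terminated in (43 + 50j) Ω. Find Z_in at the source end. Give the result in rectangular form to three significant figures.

λ = v/f = 0.95·c / 2.42 GHz = 0.118 m
βl = 2π·l/λ = 2π × 0.372 = 134°
tan(βl) = tan(134°) = -1.04
Z_in = Z_0·(Z_L + jZ_0·tanβl)/(Z_0 + jZ_L·tanβl)
     = 50·(43 − j1.98)/(102 − j44.7)

Z_in ≈ 18 + j6.94 Ω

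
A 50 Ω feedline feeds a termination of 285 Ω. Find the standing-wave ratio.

VSWR ≈ 5.7

For a purely resistive load, VSWR = R_L/Z_0 or Z_0/R_L (whichever > 1) = 285/50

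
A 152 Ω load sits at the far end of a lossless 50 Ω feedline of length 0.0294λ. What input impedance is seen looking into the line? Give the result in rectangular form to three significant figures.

βl = 2π × 0.0294 = 10.6°
tan(βl) = tan(10.6°) = 0.187
Z_in = Z_0·(Z_L + jZ_0·tanβl)/(Z_0 + jZ_L·tanβl)
     = 50·(152 + j9.34)/(50 + j28.4)

Z_in ≈ 119 − j58.2 Ω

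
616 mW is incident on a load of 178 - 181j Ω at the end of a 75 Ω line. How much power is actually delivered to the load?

|Γ| = |(103 − j181)/(253 − j181)| = 0.669
|Γ|² = 0.448
P_refl = |Γ|²·P_inc = 276 mW, P_del = (1 − |Γ|²)·P_inc = 340 mW

P_delivered ≈ 340 mW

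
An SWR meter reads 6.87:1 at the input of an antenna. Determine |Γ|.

|Γ| ≈ 0.746

|Γ| = (S − 1)/(S + 1) = (6.87 − 1)/(6.87 + 1) = 5.87/7.87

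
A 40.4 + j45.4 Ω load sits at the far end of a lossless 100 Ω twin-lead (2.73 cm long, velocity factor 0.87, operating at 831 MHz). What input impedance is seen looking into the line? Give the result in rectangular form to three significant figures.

λ = v/f = 0.87·c / 831 MHz = 0.314 m
βl = 2π·l/λ = 2π × 0.0869 = 31.3°
tan(βl) = tan(31.3°) = 0.608
Z_in = Z_0·(Z_L + jZ_0·tanβl)/(Z_0 + jZ_L·tanβl)
     = 100·(40.4 + j106)/(72.4 + j24.6)

Z_in ≈ 94.6 + j115 Ω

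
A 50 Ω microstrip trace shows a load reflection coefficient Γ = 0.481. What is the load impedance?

Z_L ≈ 143 Ω

Z_L = Z_0·(1 + Γ)/(1 − Γ) = 50·(1.48)/(0.519)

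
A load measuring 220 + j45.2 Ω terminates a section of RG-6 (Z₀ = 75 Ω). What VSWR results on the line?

Γ = (Z_L − Z_0)/(Z_L + Z_0) = (145 + j45.2)/(295 + j45.2)
|Γ| = 152/298 = 0.509
VSWR = (1 + |Γ|)/(1 − |Γ|) = 1.51/0.491

VSWR ≈ 3.07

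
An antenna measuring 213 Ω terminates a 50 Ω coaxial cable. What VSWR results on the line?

VSWR ≈ 4.26

Γ = (213 − 50)/(213 + 50) = 0.62
VSWR = (1 + 0.62)/(1 − 0.62)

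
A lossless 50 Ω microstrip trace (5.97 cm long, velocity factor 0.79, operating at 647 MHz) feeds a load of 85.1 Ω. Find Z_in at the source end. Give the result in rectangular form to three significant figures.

Z_in ≈ 35.7 − j17.7 Ω

λ = v/f = 0.79·c / 647 MHz = 0.366 m
βl = 2π·l/λ = 2π × 0.163 = 58.7°
tan(βl) = tan(58.7°) = 1.64
Z_in = Z_0·(Z_L + jZ_0·tanβl)/(Z_0 + jZ_L·tanβl)
     = 50·(85.1 + j82.1)/(50 + j140)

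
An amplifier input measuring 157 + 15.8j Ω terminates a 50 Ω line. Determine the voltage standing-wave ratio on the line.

Γ = (Z_L − Z_0)/(Z_L + Z_0) = (107 + j15.8)/(207 + j15.8)
|Γ| = 108/208 = 0.521
VSWR = (1 + |Γ|)/(1 − |Γ|) = 1.52/0.479

VSWR ≈ 3.18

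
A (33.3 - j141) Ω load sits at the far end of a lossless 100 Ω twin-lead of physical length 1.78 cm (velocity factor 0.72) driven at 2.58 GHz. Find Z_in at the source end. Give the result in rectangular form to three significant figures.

Z_in ≈ 12.4 + j37.7 Ω

λ = v/f = 0.72·c / 2.58 GHz = 0.0837 m
βl = 2π·l/λ = 2π × 0.213 = 76.5°
tan(βl) = tan(76.5°) = 4.18
Z_in = Z_0·(Z_L + jZ_0·tanβl)/(Z_0 + jZ_L·tanβl)
     = 100·(33.3 + j277)/(689 + j139)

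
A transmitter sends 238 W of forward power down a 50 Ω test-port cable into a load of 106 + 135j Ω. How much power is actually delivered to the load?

|Γ| = |(56 + j135)/(156 + j135)| = 0.708
|Γ|² = 0.502
P_refl = |Γ|²·P_inc = 119 W, P_del = (1 − |Γ|²)·P_inc = 119 W

P_delivered ≈ 119 W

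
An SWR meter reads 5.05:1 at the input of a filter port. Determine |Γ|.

|Γ| ≈ 0.669

|Γ| = (S − 1)/(S + 1) = (5.05 − 1)/(5.05 + 1) = 4.05/6.05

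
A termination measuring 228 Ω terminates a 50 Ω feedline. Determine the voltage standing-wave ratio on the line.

Γ = (228 − 50)/(228 + 50) = 0.64
VSWR = (1 + 0.64)/(1 − 0.64)

VSWR ≈ 4.56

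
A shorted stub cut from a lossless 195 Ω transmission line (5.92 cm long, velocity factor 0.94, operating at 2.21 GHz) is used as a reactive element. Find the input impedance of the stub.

λ = v/f = 0.94·c / 2.21 GHz = 0.128 m
βl = 2π·l/λ = 2π × 0.464 = 167°
tan(βl) = -0.231
For a shorted stub, Z_in = jZ_0·tan(βl)

Z_in ≈ −j44.9 Ω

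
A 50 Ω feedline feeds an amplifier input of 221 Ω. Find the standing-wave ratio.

Γ = (221 − 50)/(221 + 50) = 0.631
VSWR = (1 + 0.631)/(1 − 0.631)

VSWR ≈ 4.42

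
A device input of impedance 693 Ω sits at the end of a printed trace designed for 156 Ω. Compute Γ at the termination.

Γ = 0.633

Γ = (Z_L − Z_0)/(Z_L + Z_0) = (693 − 156)/(693 + 156) = 537/849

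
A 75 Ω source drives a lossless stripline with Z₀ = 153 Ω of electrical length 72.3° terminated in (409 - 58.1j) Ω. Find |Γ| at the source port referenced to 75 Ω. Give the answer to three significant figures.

|Γ| ≈ 0.268

tan(βl) = 3.13
Z_in = Z_0·(Z_L + jZ_0·tanβl)/(Z_0 + jZ_L·tanβl) = 59 − j33.4 Ω
Γ_s = (Z_in − Z_s)/(Z_in + Z_s) = (-16 − j33.4)/(134 − j33.4), |Γ_s| = 0.268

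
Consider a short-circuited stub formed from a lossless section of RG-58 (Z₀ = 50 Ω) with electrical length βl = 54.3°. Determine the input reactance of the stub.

X_in ≈ 69.6 Ω (inductive)

tan(βl) = 1.39
For a short-circuited stub, Z_in = jZ_0·tan(βl)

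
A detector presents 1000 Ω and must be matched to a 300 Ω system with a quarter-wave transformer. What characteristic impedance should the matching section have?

Z_qwt = √(Z_0·R_L) = √(300 × 1000) = √300000

Z_qwt ≈ 548 Ω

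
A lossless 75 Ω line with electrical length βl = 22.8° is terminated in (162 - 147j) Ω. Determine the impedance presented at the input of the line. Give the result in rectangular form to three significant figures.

Z_in ≈ 45.9 − j86.2 Ω

tan(βl) = tan(22.8°) = 0.42
Z_in = Z_0·(Z_L + jZ_0·tanβl)/(Z_0 + jZ_L·tanβl)
     = 75·(162 − j115)/(137 + j68.1)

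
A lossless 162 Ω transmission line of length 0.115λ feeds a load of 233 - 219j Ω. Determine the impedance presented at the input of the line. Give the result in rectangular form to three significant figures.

βl = 2π × 0.115 = 41.4°
tan(βl) = tan(41.4°) = 0.882
Z_in = Z_0·(Z_L + jZ_0·tanβl)/(Z_0 + jZ_L·tanβl)
     = 162·(233 − j76.2)/(355 + j205)

Z_in ≈ 64.6 − j72.1 Ω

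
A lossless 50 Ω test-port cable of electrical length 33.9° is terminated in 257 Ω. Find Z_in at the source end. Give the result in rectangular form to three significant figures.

Z_in ≈ 28.9 − j66.1 Ω

tan(βl) = tan(33.9°) = 0.672
Z_in = Z_0·(Z_L + jZ_0·tanβl)/(Z_0 + jZ_L·tanβl)
     = 50·(257 + j33.6)/(50 + j173)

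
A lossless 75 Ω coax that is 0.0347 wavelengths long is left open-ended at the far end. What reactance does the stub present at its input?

βl = 2π × 0.0347 = 12.5°
tan(βl) = 0.222
For an open-ended stub, Z_in = −jZ_0·cot(βl) = −jZ_0/tan(βl)

X_in ≈ -339 Ω (capacitive)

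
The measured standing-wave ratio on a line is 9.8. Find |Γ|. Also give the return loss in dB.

|Γ| ≈ 0.815; return loss ≈ 1.78 dB

|Γ| = (S − 1)/(S + 1) = (9.8 − 1)/(9.8 + 1) = 8.8/10.8
RL = −20·log₁₀|Γ| = −20·log₁₀(0.815)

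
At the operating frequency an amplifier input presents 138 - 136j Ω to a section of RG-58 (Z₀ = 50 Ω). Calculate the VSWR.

Γ = (Z_L − Z_0)/(Z_L + Z_0) = (88 − j136)/(188 − j136)
|Γ| = 162/232 = 0.698
VSWR = (1 + |Γ|)/(1 − |Γ|) = 1.7/0.302

VSWR ≈ 5.63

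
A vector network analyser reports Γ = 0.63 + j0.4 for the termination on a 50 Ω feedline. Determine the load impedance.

Z_L = Z_0·(1 + Γ)/(1 − Γ) = 50·(1.63 + j0.4)/(0.37 − j0.4)

Z_L ≈ 74.6 + j135 Ω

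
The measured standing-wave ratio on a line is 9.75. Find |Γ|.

|Γ| ≈ 0.814

|Γ| = (S − 1)/(S + 1) = (9.75 − 1)/(9.75 + 1) = 8.75/10.8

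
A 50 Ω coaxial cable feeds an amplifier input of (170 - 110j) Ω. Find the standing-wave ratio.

VSWR ≈ 4.91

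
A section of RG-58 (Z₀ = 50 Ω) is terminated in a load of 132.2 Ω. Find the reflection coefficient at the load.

Γ = 0.451

Γ = (Z_L − Z_0)/(Z_L + Z_0) = (132.2 − 50)/(132.2 + 50) = 82.2/182.2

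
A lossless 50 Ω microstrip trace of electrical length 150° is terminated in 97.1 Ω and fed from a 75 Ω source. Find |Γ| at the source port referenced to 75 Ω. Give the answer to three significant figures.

|Γ| ≈ 0.289

tan(βl) = -0.577
Z_in = Z_0·(Z_L + jZ_0·tanβl)/(Z_0 + jZ_L·tanβl) = 57.4 + j35.4 Ω
Γ_s = (Z_in − Z_s)/(Z_in + Z_s) = (-17.6 + j35.4)/(132 + j35.4), |Γ_s| = 0.289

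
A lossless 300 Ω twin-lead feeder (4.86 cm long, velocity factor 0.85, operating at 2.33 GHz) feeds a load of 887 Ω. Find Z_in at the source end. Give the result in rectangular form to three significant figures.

Z_in ≈ 463 + j391 Ω

λ = v/f = 0.85·c / 2.33 GHz = 0.109 m
βl = 2π·l/λ = 2π × 0.444 = 160°
tan(βl) = tan(160°) = -0.367
Z_in = Z_0·(Z_L + jZ_0·tanβl)/(Z_0 + jZ_L·tanβl)
     = 300·(887 − j110)/(300 − j325)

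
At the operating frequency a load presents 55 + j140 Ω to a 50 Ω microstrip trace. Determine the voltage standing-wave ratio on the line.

Γ = (Z_L − Z_0)/(Z_L + Z_0) = (5 + j140)/(105 + j140)
|Γ| = 140/175 = 0.801
VSWR = (1 + |Γ|)/(1 − |Γ|) = 1.8/0.199

VSWR ≈ 9.03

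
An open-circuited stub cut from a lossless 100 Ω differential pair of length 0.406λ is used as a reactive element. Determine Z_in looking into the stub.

Z_in ≈ +j149 Ω

βl = 2π × 0.406 = 146°
tan(βl) = -0.67
For an open-circuited stub, Z_in = −jZ_0·cot(βl) = −jZ_0/tan(βl)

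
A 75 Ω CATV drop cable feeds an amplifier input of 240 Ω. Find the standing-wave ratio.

VSWR ≈ 3.2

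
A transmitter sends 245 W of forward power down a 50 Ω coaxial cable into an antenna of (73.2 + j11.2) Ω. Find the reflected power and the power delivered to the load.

P_reflected ≈ 10.6 W; P_delivered ≈ 234 W

|Γ| = |(23.2 + j11.2)/(123.2 + j11.2)| = 0.208
|Γ|² = 0.0434
P_refl = |Γ|²·P_inc = 10.6 W, P_del = (1 − |Γ|²)·P_inc = 234 W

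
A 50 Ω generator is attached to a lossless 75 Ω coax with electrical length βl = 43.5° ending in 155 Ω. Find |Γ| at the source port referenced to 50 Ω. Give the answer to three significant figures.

|Γ| ≈ 0.408

tan(βl) = 0.949
Z_in = Z_0·(Z_L + jZ_0·tanβl)/(Z_0 + jZ_L·tanβl) = 60.8 − j48 Ω
Γ_s = (Z_in − Z_s)/(Z_in + Z_s) = (10.8 − j48)/(111 − j48), |Γ_s| = 0.408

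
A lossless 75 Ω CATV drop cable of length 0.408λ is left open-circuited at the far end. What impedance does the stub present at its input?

Z_in ≈ +j115 Ω

βl = 2π × 0.408 = 147°
tan(βl) = -0.652
For an open-circuited stub, Z_in = −jZ_0·cot(βl) = −jZ_0/tan(βl)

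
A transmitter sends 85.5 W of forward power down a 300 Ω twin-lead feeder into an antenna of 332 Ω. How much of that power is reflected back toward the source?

Γ = (332 − 300)/(332 + 300) = 0.0506
|Γ|² = 0.00256
P_refl = |Γ|²·P_inc = 0.219 W, P_del = (1 − |Γ|²)·P_inc = 85.3 W

P_reflected ≈ 0.219 W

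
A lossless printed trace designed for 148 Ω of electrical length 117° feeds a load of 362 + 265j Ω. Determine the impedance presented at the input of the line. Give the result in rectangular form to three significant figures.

tan(βl) = tan(117°) = -1.96
Z_in = Z_0·(Z_L + jZ_0·tanβl)/(Z_0 + jZ_L·tanβl)
     = 148·(362 − j25.5)/(668 − j710)

Z_in ≈ 40.4 + j37.4 Ω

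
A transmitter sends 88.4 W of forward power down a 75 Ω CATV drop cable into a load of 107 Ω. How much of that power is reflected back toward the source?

P_reflected ≈ 2.73 W

Γ = (107 − 75)/(107 + 75) = 0.176
|Γ|² = 0.0309
P_refl = |Γ|²·P_inc = 2.73 W, P_del = (1 − |Γ|²)·P_inc = 85.7 W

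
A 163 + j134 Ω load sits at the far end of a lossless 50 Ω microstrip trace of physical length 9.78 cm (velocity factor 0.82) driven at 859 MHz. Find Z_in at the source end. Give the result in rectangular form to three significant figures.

λ = v/f = 0.82·c / 859 MHz = 0.286 m
βl = 2π·l/λ = 2π × 0.342 = 123°
tan(βl) = tan(123°) = -1.54
Z_in = Z_0·(Z_L + jZ_0·tanβl)/(Z_0 + jZ_L·tanβl)
     = 50·(163 + j56.8)/(257 − j252)

Z_in ≈ 10.7 + j21.5 Ω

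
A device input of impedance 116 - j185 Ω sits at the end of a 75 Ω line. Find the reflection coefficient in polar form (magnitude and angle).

Γ = (Z_L − Z_0)/(Z_L + Z_0) = (41 − j185)/(191 − j185)
|Γ| = 189/266 = 0.713

Γ ≈ 0.713 ∠ -33.4°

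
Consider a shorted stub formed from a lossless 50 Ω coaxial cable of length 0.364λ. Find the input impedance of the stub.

βl = 2π × 0.364 = 131°
tan(βl) = -1.15
For a shorted stub, Z_in = jZ_0·tan(βl)

Z_in ≈ −j57.4 Ω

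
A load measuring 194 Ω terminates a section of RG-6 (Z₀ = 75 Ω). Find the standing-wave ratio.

VSWR ≈ 2.59

Γ = (194 − 75)/(194 + 75) = 0.442
VSWR = (1 + 0.442)/(1 − 0.442)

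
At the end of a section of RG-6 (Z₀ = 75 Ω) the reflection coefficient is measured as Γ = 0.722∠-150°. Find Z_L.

Z_L = Z_0·(1 + Γ)/(1 − Γ) = 75·(0.375 − j0.361)/(1.63 + j0.361)

Z_L ≈ 13 − j19.5 Ω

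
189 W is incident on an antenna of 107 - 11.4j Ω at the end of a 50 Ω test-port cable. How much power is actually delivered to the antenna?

P_delivered ≈ 163 W

|Γ| = |(57 − j11.4)/(157 − j11.4)| = 0.369
|Γ|² = 0.136
P_refl = |Γ|²·P_inc = 25.8 W, P_del = (1 − |Γ|²)·P_inc = 163 W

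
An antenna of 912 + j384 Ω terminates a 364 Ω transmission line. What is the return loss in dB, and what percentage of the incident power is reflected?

Γ = (548 + j384)/(1276 + j384), |Γ| = 0.502
RL = −20·log₁₀(0.502) = 5.98 dB
P_refl/P_inc = |Γ|² = 0.252

RL ≈ 5.98 dB; 25.2% of incident power reflected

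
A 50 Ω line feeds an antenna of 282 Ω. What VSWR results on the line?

VSWR ≈ 5.64

For a purely resistive load, VSWR = R_L/Z_0 or Z_0/R_L (whichever > 1) = 282/50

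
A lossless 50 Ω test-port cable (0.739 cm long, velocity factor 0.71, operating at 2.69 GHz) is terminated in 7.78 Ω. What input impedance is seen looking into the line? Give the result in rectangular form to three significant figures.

Z_in ≈ 11.1 + j32.1 Ω

λ = v/f = 0.71·c / 2.69 GHz = 0.0792 m
βl = 2π·l/λ = 2π × 0.0933 = 33.6°
tan(βl) = tan(33.6°) = 0.664
Z_in = Z_0·(Z_L + jZ_0·tanβl)/(Z_0 + jZ_L·tanβl)
     = 50·(7.78 + j33.2)/(50 + j5.17)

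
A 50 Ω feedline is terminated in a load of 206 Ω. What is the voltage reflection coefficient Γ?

Γ = (Z_L − Z_0)/(Z_L + Z_0) = (206 − 50)/(206 + 50) = 156/256

Γ = 0.609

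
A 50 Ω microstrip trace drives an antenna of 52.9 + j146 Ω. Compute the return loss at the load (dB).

Γ = (2.9 + j146)/(102.9 + j146), |Γ| = 0.818
RL = −20·log₁₀|Γ| = −20·log₁₀(0.818)

RL ≈ 1.75 dB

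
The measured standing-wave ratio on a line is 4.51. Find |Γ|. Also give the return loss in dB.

|Γ| ≈ 0.637; return loss ≈ 3.92 dB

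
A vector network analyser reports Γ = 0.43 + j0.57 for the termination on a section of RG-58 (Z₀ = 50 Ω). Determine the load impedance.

Z_L = Z_0·(1 + Γ)/(1 − Γ) = 50·(1.43 + j0.57)/(0.57 − j0.57)

Z_L ≈ 37.7 + j87.7 Ω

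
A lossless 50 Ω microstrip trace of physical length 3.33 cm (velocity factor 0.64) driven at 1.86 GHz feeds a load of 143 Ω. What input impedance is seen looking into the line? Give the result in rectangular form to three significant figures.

λ = v/f = 0.64·c / 1.86 GHz = 0.103 m
βl = 2π·l/λ = 2π × 0.323 = 116°
tan(βl) = tan(116°) = -2.04
Z_in = Z_0·(Z_L + jZ_0·tanβl)/(Z_0 + jZ_L·tanβl)
     = 50·(143 − j102)/(50 − j291)

Z_in ≈ 21.1 + j20.9 Ω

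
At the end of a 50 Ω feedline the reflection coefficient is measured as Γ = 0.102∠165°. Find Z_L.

Z_L = Z_0·(1 + Γ)/(1 − Γ) = 50·(0.901 + j0.0264)/(1.1 − j0.0264)

Z_L ≈ 41 + j2.19 Ω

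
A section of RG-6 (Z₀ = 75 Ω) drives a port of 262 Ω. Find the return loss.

Γ = (262 − 75)/(262 + 75) = 0.555
RL = −20·log₁₀|Γ| = −20·log₁₀(0.555)

RL ≈ 5.12 dB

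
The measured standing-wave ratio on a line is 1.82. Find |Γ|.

|Γ| = (S − 1)/(S + 1) = (1.82 − 1)/(1.82 + 1) = 0.82/2.82

|Γ| ≈ 0.291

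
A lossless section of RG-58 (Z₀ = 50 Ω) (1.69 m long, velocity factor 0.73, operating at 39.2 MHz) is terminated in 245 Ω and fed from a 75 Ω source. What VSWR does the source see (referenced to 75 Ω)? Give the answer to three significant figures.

λ = v/f = 0.73·c / 39.2 MHz = 5.59 m
βl = 2π·l/λ = 2π × 0.303 = 109°
tan(βl) = -2.92
Z_in = Z_0·(Z_L + jZ_0·tanβl)/(Z_0 + jZ_L·tanβl) = 11.3 + j16.3 Ω
Γ_s = (Z_in − Z_s)/(Z_in + Z_s) = (-63.7 + j16.3)/(86.3 + j16.3), |Γ_s| = 0.748
VSWR = (1 + |Γ_s|)/(1 − |Γ_s|)

VSWR ≈ 6.93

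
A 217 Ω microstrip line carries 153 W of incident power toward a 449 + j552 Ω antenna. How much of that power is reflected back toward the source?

|Γ| = |(232 + j552)/(666 + j552)| = 0.692
|Γ|² = 0.479
P_refl = |Γ|²·P_inc = 73.3 W, P_del = (1 − |Γ|²)·P_inc = 79.7 W

P_reflected ≈ 73.3 W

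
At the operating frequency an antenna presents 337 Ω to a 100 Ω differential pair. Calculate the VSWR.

For a purely resistive load, VSWR = R_L/Z_0 or Z_0/R_L (whichever > 1) = 337/100

VSWR ≈ 3.37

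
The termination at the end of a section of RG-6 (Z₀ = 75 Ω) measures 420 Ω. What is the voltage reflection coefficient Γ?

Γ = (Z_L − Z_0)/(Z_L + Z_0) = (420 − 75)/(420 + 75) = 345/495

Γ = 0.697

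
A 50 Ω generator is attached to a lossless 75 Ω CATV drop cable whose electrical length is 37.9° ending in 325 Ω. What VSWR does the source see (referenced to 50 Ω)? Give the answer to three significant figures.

VSWR ≈ 5.17

tan(βl) = 0.778
Z_in = Z_0·(Z_L + jZ_0·tanβl)/(Z_0 + jZ_L·tanβl) = 42.2 − j83.8 Ω
Γ_s = (Z_in − Z_s)/(Z_in + Z_s) = (-7.84 − j83.8)/(92.2 − j83.8), |Γ_s| = 0.676
VSWR = (1 + |Γ_s|)/(1 − |Γ_s|)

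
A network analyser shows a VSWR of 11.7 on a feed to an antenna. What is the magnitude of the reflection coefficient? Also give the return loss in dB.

|Γ| = (S − 1)/(S + 1) = (11.7 − 1)/(11.7 + 1) = 10.7/12.7
RL = −20·log₁₀|Γ| = −20·log₁₀(0.843)

|Γ| ≈ 0.843; return loss ≈ 1.49 dB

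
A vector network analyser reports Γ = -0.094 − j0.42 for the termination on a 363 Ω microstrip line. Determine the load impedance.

Z_L ≈ 215 − j222 Ω

Z_L = Z_0·(1 + Γ)/(1 − Γ) = 363·(0.906 − j0.42)/(1.09 + j0.42)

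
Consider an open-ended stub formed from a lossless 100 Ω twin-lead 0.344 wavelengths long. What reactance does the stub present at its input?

X_in ≈ 67 Ω (inductive)

βl = 2π × 0.344 = 124°
tan(βl) = -1.49
For an open-ended stub, Z_in = −jZ_0·cot(βl) = −jZ_0/tan(βl)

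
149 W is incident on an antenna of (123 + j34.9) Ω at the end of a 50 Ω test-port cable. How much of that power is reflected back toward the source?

P_reflected ≈ 31.3 W

|Γ| = |(73 + j34.9)/(173 + j34.9)| = 0.458
|Γ|² = 0.21
P_refl = |Γ|²·P_inc = 31.3 W, P_del = (1 − |Γ|²)·P_inc = 118 W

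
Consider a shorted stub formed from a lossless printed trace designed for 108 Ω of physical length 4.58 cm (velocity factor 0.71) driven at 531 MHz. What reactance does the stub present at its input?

λ = v/f = 0.71·c / 531 MHz = 0.401 m
βl = 2π·l/λ = 2π × 0.114 = 41.1°
tan(βl) = 0.872
For a shorted stub, Z_in = jZ_0·tan(βl)

X_in ≈ 94.2 Ω (inductive)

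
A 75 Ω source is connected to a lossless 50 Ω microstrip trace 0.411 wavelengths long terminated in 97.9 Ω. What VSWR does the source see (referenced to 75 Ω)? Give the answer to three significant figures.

βl = 2π × 0.411 = 148°
tan(βl) = -0.626
Z_in = Z_0·(Z_L + jZ_0·tanβl)/(Z_0 + jZ_L·tanβl) = 54.5 + j35.4 Ω
Γ_s = (Z_in − Z_s)/(Z_in + Z_s) = (-20.5 + j35.4)/(129 + j35.4), |Γ_s| = 0.305
VSWR = (1 + |Γ_s|)/(1 − |Γ_s|)

VSWR ≈ 1.88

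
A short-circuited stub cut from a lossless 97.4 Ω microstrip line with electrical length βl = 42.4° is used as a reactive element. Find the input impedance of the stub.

Z_in ≈ +j88.9 Ω

tan(βl) = 0.913
For a short-circuited stub, Z_in = jZ_0·tan(βl)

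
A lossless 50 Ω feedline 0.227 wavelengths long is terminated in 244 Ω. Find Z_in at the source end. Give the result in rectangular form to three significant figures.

Z_in ≈ 10.5 − j6.96 Ω

βl = 2π × 0.227 = 81.7°
tan(βl) = tan(81.7°) = 6.87
Z_in = Z_0·(Z_L + jZ_0·tanβl)/(Z_0 + jZ_L·tanβl)
     = 50·(244 + j344)/(50 + j1680)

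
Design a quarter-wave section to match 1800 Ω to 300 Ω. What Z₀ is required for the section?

Z_qwt ≈ 735 Ω

Z_qwt = √(Z_0·R_L) = √(300 × 1800) = √540000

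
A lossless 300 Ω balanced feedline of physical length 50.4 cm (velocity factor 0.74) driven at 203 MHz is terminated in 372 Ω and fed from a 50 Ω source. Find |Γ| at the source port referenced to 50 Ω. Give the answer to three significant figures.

|Γ| ≈ 0.759

λ = v/f = 0.74·c / 203 MHz = 1.09 m
βl = 2π·l/λ = 2π × 0.461 = 166°
tan(βl) = -0.251
Z_in = Z_0·(Z_L + jZ_0·tanβl)/(Z_0 + jZ_L·tanβl) = 361 + j36.9 Ω
Γ_s = (Z_in − Z_s)/(Z_in + Z_s) = (311 + j36.9)/(411 + j36.9), |Γ_s| = 0.759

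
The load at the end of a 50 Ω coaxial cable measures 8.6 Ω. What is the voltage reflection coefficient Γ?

Γ = -0.706

Γ = (Z_L − Z_0)/(Z_L + Z_0) = (8.6 − 50)/(8.6 + 50) = -41.4/58.6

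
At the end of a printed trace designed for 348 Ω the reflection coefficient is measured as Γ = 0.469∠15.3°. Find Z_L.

Z_L ≈ 861 + j273 Ω

Z_L = Z_0·(1 + Γ)/(1 − Γ) = 348·(1.45 + j0.124)/(0.548 − j0.124)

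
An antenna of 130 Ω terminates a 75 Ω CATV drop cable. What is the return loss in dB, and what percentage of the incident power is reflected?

RL ≈ 11.4 dB; 7.2% of incident power reflected

Γ = (130 − 75)/(130 + 75) = 0.268
RL = −20·log₁₀(0.268) = 11.4 dB
P_refl/P_inc = |Γ|² = 0.072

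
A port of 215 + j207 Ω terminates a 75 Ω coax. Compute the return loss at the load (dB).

Γ = (140 + j207)/(290 + j207), |Γ| = 0.701
RL = −20·log₁₀|Γ| = −20·log₁₀(0.701)

RL ≈ 3.08 dB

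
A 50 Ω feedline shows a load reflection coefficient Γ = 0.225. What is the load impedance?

Z_L ≈ 79 Ω

Z_L = Z_0·(1 + Γ)/(1 − Γ) = 50·(1.23)/(0.775)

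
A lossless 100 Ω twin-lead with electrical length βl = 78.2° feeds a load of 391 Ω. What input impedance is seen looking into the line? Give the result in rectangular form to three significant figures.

tan(βl) = tan(78.2°) = 4.79
Z_in = Z_0·(Z_L + jZ_0·tanβl)/(Z_0 + jZ_L·tanβl)
     = 100·(391 + j479)/(100 + j1870)

Z_in ≈ 26.6 − j19.5 Ω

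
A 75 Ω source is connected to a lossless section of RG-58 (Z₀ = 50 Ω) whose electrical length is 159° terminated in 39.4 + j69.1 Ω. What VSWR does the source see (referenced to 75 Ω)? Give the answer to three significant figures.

tan(βl) = -0.384
Z_in = Z_0·(Z_L + jZ_0·tanβl)/(Z_0 + jZ_L·tanβl) = 18.6 + j36.3 Ω
Γ_s = (Z_in − Z_s)/(Z_in + Z_s) = (-56.4 + j36.3)/(93.6 + j36.3), |Γ_s| = 0.668
VSWR = (1 + |Γ_s|)/(1 − |Γ_s|)

VSWR ≈ 5.03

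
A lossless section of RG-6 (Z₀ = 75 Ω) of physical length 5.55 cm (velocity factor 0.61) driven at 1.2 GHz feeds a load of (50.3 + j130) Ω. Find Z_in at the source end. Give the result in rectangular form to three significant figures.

λ = v/f = 0.61·c / 1.2 GHz = 0.152 m
βl = 2π·l/λ = 2π × 0.364 = 131°
tan(βl) = tan(131°) = -1.15
Z_in = Z_0·(Z_L + jZ_0·tanβl)/(Z_0 + jZ_L·tanβl)
     = 75·(50.3 + j43.8)/(224 − j57.8)

Z_in ≈ 12.2 + j17.8 Ω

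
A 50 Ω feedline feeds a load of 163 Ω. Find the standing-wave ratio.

VSWR ≈ 3.26

Γ = (163 − 50)/(163 + 50) = 0.531
VSWR = (1 + 0.531)/(1 − 0.531)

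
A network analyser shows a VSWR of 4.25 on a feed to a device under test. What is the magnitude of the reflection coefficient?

|Γ| ≈ 0.619

|Γ| = (S − 1)/(S + 1) = (4.25 − 1)/(4.25 + 1) = 3.25/5.25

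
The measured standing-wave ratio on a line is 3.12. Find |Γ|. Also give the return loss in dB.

|Γ| ≈ 0.515; return loss ≈ 5.77 dB

|Γ| = (S − 1)/(S + 1) = (3.12 − 1)/(3.12 + 1) = 2.12/4.12
RL = −20·log₁₀|Γ| = −20·log₁₀(0.515)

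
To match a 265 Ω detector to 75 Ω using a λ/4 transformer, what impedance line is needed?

Z_qwt = √(Z_0·R_L) = √(75 × 265) = √19880

Z_qwt ≈ 141 Ω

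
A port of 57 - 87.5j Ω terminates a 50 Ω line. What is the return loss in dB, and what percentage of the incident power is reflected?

Γ = (7 − j87.5)/(107 − j87.5), |Γ| = 0.635
RL = −20·log₁₀(0.635) = 3.94 dB
P_refl/P_inc = |Γ|² = 0.403

RL ≈ 3.94 dB; 40.3% of incident power reflected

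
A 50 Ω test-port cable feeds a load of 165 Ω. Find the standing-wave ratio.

Γ = (165 − 50)/(165 + 50) = 0.535
VSWR = (1 + 0.535)/(1 − 0.535)

VSWR ≈ 3.3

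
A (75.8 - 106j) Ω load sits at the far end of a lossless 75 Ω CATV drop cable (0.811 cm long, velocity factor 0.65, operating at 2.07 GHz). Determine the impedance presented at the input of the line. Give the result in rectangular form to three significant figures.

Z_in ≈ 27.2 − j41.9 Ω

λ = v/f = 0.65·c / 2.07 GHz = 0.0942 m
βl = 2π·l/λ = 2π × 0.0861 = 31°
tan(βl) = tan(31°) = 0.601
Z_in = Z_0·(Z_L + jZ_0·tanβl)/(Z_0 + jZ_L·tanβl)
     = 75·(75.8 − j60.9)/(139 + j45.5)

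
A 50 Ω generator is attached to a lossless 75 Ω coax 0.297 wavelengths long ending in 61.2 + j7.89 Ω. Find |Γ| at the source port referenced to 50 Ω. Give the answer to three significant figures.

|Γ| ≈ 0.266

βl = 2π × 0.297 = 107°
tan(βl) = -3.29
Z_in = Z_0·(Z_L + jZ_0·tanβl)/(Z_0 + jZ_L·tanβl) = 80.2 − j17.4 Ω
Γ_s = (Z_in − Z_s)/(Z_in + Z_s) = (30.2 − j17.4)/(130 − j17.4), |Γ_s| = 0.266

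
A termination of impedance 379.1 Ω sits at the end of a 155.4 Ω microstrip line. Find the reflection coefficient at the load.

Γ = (Z_L − Z_0)/(Z_L + Z_0) = (379.1 − 155.4)/(379.1 + 155.4) = 223.7/534.5

Γ = 0.419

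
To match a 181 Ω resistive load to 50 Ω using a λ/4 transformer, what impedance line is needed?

Z_qwt ≈ 95.1 Ω

Z_qwt = √(Z_0·R_L) = √(50 × 181) = √9050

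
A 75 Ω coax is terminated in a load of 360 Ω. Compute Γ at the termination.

Γ = 0.655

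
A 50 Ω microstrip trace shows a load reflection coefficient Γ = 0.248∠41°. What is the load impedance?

Z_L = Z_0·(1 + Γ)/(1 − Γ) = 50·(1.19 + j0.163)/(0.813 − j0.163)

Z_L ≈ 68.3 + j23.7 Ω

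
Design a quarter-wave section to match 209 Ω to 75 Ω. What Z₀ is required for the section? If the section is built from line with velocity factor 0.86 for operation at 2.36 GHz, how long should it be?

Z_qwt ≈ 125 Ω; length ≈ 2.73 cm

Z_qwt = √(Z_0·R_L) = √(75 × 209) = √15680
λ = 0.86·c/f = 0.109 m, so l = λ/4 = 0.0273 m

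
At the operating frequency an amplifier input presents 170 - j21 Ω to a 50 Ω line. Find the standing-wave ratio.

VSWR ≈ 3.46

Γ = (Z_L − Z_0)/(Z_L + Z_0) = (120 − j21)/(220 − j21)
|Γ| = 122/221 = 0.551
VSWR = (1 + |Γ|)/(1 − |Γ|) = 1.55/0.449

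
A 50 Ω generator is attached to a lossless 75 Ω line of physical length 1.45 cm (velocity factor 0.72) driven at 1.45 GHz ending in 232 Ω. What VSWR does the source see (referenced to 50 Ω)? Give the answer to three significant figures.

λ = v/f = 0.72·c / 1.45 GHz = 0.149 m
βl = 2π·l/λ = 2π × 0.0973 = 35°
tan(βl) = 0.701
Z_in = Z_0·(Z_L + jZ_0·tanβl)/(Z_0 + jZ_L·tanβl) = 60.7 − j79 Ω
Γ_s = (Z_in − Z_s)/(Z_in + Z_s) = (10.7 − j79)/(111 − j79), |Γ_s| = 0.586
VSWR = (1 + |Γ_s|)/(1 − |Γ_s|)

VSWR ≈ 3.83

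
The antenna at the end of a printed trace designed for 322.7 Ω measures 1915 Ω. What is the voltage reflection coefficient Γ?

Γ = 0.712

Γ = (Z_L − Z_0)/(Z_L + Z_0) = (1915 − 322.7)/(1915 + 322.7) = 1592/2238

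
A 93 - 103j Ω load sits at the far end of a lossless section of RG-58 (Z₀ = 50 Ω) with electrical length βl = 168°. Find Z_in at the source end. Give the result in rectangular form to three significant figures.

Z_in ≈ 206 − j57.4 Ω

tan(βl) = tan(168°) = -0.213
Z_in = Z_0·(Z_L + jZ_0·tanβl)/(Z_0 + jZ_L·tanβl)
     = 50·(93 − j114)/(28.1 − j19.8)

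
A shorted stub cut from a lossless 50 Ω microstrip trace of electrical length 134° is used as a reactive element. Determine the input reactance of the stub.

tan(βl) = -1.04
For a shorted stub, Z_in = jZ_0·tan(βl)

X_in ≈ -51.8 Ω (capacitive)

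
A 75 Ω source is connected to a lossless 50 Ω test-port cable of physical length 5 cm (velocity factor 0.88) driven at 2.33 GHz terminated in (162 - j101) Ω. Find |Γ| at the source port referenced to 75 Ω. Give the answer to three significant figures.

λ = v/f = 0.88·c / 2.33 GHz = 0.113 m
βl = 2π·l/λ = 2π × 0.441 = 159°
tan(βl) = -0.387
Z_in = Z_0·(Z_L + jZ_0·tanβl)/(Z_0 + jZ_L·tanβl) = 115 + j109 Ω
Γ_s = (Z_in − Z_s)/(Z_in + Z_s) = (40.2 + j109)/(190 + j109), |Γ_s| = 0.531

|Γ| ≈ 0.531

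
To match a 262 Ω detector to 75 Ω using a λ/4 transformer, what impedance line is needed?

Z_qwt ≈ 140 Ω

Z_qwt = √(Z_0·R_L) = √(75 × 262) = √19650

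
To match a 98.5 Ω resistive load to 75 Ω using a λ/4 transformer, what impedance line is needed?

Z_qwt ≈ 86 Ω

Z_qwt = √(Z_0·R_L) = √(75 × 98.5) = √7388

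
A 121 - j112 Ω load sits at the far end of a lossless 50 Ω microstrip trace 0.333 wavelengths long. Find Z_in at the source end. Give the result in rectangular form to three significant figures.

βl = 2π × 0.333 = 120°
tan(βl) = tan(120°) = -1.74
Z_in = Z_0·(Z_L + jZ_0·tanβl)/(Z_0 + jZ_L·tanβl)
     = 50·(121 − j199)/(-145 − j211)

Z_in ≈ 18.6 + j41.6 Ω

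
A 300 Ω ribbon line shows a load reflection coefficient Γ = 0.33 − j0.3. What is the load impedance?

Z_L = Z_0·(1 + Γ)/(1 − Γ) = 300·(1.33 − j0.3)/(0.67 + j0.3)

Z_L ≈ 446 − j334 Ω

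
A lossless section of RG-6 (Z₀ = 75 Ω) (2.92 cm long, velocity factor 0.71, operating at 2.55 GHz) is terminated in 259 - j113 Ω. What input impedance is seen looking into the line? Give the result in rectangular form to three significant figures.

λ = v/f = 0.71·c / 2.55 GHz = 0.0835 m
βl = 2π·l/λ = 2π × 0.35 = 126°
tan(βl) = tan(126°) = -1.38
Z_in = Z_0·(Z_L + jZ_0·tanβl)/(Z_0 + jZ_L·tanβl)
     = 75·(259 − j217)/(-81.4 − j358)

Z_in ≈ 31.4 + j61.3 Ω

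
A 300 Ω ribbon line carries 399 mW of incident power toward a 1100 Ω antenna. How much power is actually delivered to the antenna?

Γ = (1100 − 300)/(1100 + 300) = 0.571
|Γ|² = 0.327
P_refl = |Γ|²·P_inc = 130 mW, P_del = (1 − |Γ|²)·P_inc = 269 mW

P_delivered ≈ 269 mW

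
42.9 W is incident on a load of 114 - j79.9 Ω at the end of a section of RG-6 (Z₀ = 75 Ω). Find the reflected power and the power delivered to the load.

|Γ| = |(39 − j79.9)/(189 − j79.9)| = 0.433
|Γ|² = 0.188
P_refl = |Γ|²·P_inc = 8.05 W, P_del = (1 − |Γ|²)·P_inc = 34.8 W

P_reflected ≈ 8.05 W; P_delivered ≈ 34.8 W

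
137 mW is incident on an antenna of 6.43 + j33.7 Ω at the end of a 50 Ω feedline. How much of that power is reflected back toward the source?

|Γ| = |(-43.57 + j33.7)/(56.43 + j33.7)| = 0.838
|Γ|² = 0.702
P_refl = |Γ|²·P_inc = 96.2 mW, P_del = (1 − |Γ|²)·P_inc = 40.8 mW

P_reflected ≈ 96.2 mW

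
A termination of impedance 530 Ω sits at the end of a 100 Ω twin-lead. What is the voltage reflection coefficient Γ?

Γ = 0.683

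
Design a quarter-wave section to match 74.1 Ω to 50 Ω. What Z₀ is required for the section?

Z_qwt ≈ 60.9 Ω

Z_qwt = √(Z_0·R_L) = √(50 × 74.1) = √3705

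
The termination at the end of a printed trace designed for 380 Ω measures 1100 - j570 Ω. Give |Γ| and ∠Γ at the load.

Γ = (Z_L − Z_0)/(Z_L + Z_0) = (720 − j570)/(1480 − j570)
|Γ| = 918/1590 = 0.579

Γ ≈ 0.579 ∠ -17.3°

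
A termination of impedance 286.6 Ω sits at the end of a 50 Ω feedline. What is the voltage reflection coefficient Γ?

Γ = (Z_L − Z_0)/(Z_L + Z_0) = (286.6 − 50)/(286.6 + 50) = 236.6/336.6

Γ = 0.703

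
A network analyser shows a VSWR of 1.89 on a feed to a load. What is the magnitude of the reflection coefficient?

|Γ| ≈ 0.308

|Γ| = (S − 1)/(S + 1) = (1.89 − 1)/(1.89 + 1) = 0.89/2.89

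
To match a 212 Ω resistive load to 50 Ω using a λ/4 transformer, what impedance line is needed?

Z_qwt ≈ 103 Ω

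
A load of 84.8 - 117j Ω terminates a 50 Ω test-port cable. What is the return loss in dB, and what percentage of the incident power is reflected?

RL ≈ 3.3 dB; 46.8% of incident power reflected

Γ = (34.8 − j117)/(134.8 − j117), |Γ| = 0.684
RL = −20·log₁₀(0.684) = 3.3 dB
P_refl/P_inc = |Γ|² = 0.468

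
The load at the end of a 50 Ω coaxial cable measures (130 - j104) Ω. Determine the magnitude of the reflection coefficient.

Γ = (Z_L − Z_0)/(Z_L + Z_0) = (80 − j104)/(180 − j104)
|Γ| = 131/208

|Γ| ≈ 0.631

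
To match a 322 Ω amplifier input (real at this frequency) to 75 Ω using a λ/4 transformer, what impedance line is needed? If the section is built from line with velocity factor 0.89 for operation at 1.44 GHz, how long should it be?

Z_qwt ≈ 155 Ω; length ≈ 4.64 cm

Z_qwt = √(Z_0·R_L) = √(75 × 322) = √24150
λ = 0.89·c/f = 0.185 m, so l = λ/4 = 0.0464 m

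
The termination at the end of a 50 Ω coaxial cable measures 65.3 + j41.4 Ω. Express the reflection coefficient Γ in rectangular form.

Γ = (Z_L − Z_0)/(Z_L + Z_0) = (15.3 + j41.4)/(115.3 + j41.4)

Γ ≈ 0.232 + j0.276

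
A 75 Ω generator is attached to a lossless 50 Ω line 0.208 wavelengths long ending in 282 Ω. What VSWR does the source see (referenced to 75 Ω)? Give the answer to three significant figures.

VSWR ≈ 8.15

βl = 2π × 0.208 = 74.9°
tan(βl) = 3.7
Z_in = Z_0·(Z_L + jZ_0·tanβl)/(Z_0 + jZ_L·tanβl) = 9.49 − j13.1 Ω
Γ_s = (Z_in − Z_s)/(Z_in + Z_s) = (-65.5 − j13.1)/(84.5 − j13.1), |Γ_s| = 0.781
VSWR = (1 + |Γ_s|)/(1 − |Γ_s|)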